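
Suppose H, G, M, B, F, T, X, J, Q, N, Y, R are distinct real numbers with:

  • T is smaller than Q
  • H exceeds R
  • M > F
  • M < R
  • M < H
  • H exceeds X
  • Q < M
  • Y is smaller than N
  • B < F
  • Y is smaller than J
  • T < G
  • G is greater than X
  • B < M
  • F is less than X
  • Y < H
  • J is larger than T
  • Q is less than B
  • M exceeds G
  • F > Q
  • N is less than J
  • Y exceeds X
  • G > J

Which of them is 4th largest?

G

Piecing the relations together gives one ordering: T < Q < B < F < X < Y < N < J < G < M < R < H.
Counting 4 from the largest end gives G.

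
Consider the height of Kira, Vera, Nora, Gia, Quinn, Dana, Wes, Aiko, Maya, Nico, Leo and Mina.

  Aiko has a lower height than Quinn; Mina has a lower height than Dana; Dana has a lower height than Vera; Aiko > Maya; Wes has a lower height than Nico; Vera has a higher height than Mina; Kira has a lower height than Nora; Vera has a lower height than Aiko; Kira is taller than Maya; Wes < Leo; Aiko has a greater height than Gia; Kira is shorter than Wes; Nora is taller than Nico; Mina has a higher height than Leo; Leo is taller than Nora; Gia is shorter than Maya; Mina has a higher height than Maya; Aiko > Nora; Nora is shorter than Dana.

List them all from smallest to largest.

Each adjacent pair is fixed by a given relation: Gia < Maya; Maya < Kira; Kira < Wes; Wes < Nico; Nico < Nora; Nora < Leo; Leo < Mina; Mina < Dana; Dana < Vera; Vera < Aiko; Aiko < Quinn. Chaining them end to end gives the full order.

Gia < Maya < Kira < Wes < Nico < Nora < Leo < Mina < Dana < Vera < Aiko < Quinn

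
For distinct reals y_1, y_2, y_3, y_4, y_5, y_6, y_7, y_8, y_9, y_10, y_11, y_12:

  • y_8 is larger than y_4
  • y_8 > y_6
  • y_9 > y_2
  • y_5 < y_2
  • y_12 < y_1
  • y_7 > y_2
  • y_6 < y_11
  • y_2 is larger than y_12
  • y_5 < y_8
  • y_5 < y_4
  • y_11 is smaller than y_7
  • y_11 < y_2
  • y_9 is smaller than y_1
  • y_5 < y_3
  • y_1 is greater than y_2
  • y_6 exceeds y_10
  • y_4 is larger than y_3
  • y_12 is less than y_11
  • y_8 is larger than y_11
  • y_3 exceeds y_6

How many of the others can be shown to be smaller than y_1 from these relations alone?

From y_1 the given relations immediately reach y_12, y_2, y_9.
From those, y_5, y_11 — 5 in total.
From those, y_6 — 6 in total.
From those, y_10 — 7 in total.
No other element is forced below y_1 by the given relations, so the count is 7.

7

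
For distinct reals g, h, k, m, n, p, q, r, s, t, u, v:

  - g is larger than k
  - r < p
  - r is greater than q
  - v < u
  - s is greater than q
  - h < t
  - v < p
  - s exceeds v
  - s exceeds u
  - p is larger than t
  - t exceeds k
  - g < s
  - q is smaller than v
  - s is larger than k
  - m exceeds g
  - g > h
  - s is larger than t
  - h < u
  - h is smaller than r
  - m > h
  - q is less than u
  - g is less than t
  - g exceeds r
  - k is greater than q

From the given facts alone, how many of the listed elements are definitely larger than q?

Directly above q: v, k, r, u, s.
One step further: g, t, p (8 so far).
One step further: m (9 so far).
Nothing else is reachable above q; 9 in all.

9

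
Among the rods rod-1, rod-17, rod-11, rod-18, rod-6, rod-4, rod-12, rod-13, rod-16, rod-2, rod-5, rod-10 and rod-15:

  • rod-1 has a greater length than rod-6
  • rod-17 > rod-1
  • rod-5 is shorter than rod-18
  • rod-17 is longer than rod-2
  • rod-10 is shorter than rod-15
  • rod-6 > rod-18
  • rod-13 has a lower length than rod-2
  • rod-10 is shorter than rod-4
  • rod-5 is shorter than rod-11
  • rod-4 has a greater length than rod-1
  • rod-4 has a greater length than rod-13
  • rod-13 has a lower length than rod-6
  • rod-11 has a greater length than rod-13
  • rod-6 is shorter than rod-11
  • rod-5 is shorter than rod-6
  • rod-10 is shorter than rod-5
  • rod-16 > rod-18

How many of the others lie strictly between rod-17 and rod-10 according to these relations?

Chaining upward from rod-10 reaches: rod-5, rod-18, rod-6, rod-15, rod-16, rod-11, rod-1, rod-4.
Chaining downward from rod-17 reaches: rod-13, rod-5, rod-2, rod-18, rod-6, rod-1.
Strictly between rod-10 and rod-17 are those in both lists: rod-5, rod-18, rod-6, rod-1 — 4 elements.

4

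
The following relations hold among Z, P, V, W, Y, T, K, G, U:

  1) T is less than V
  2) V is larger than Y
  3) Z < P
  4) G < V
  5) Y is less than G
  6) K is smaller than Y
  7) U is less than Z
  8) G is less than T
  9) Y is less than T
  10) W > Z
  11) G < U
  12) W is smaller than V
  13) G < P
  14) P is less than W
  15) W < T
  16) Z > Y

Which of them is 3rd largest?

W

The consecutive relations fix a unique order: K < Y < G < U < Z < P < W < T < V.
Counting 3 from the largest end gives W.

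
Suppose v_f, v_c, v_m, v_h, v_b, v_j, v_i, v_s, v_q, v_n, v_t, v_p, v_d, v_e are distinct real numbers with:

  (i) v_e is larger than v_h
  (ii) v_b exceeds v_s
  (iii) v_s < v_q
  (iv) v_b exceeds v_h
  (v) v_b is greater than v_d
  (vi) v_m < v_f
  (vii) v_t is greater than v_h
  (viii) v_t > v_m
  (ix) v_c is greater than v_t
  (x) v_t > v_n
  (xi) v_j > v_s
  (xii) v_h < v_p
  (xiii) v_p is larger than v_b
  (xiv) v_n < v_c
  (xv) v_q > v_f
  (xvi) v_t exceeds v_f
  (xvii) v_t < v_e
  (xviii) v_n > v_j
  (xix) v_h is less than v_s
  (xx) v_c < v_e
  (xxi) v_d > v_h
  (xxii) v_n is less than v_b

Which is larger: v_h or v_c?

v_c

Chaining the given relations: v_h < v_s < v_j < v_n < v_t < v_c.
So v_h < v_c; v_c is the larger of the two.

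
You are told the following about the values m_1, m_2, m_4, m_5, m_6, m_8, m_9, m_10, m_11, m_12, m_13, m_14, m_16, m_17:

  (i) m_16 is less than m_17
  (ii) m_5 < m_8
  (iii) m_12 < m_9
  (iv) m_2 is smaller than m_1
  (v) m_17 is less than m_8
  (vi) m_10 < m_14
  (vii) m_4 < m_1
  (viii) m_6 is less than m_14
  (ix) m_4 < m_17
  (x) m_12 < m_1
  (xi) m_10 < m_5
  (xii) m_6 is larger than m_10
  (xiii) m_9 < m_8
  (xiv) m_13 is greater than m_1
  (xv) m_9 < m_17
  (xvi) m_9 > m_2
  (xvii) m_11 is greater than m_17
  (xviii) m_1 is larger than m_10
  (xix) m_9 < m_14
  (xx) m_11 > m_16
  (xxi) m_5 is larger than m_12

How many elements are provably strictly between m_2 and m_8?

The relations place m_2 below m_8. An element lies strictly between them when it is forced above m_2 and also forced below m_8.
Above m_2: {m_9, m_14, m_17, m_1, m_11, m_13}. Below m_8: {m_4, m_12, m_9, m_10, m_16, m_5, m_17}.
Intersection: {m_9, m_17} — 2.

2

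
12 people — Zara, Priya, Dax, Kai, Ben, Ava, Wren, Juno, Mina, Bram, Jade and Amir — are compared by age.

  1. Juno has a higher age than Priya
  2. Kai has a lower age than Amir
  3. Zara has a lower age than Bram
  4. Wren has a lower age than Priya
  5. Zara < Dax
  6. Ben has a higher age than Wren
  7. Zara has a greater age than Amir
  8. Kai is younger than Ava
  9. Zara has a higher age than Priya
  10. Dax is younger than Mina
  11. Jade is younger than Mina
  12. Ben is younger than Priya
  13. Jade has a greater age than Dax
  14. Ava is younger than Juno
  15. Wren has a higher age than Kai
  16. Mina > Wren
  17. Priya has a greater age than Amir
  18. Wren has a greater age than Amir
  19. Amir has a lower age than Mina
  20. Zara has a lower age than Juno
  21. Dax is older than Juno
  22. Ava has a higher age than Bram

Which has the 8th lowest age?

Ava

Chaining the given pairs: Kai < Amir < Wren < Ben < Priya < Zara < Bram < Ava < Juno < Dax < Jade < Mina.
The 8th smallest is Ava.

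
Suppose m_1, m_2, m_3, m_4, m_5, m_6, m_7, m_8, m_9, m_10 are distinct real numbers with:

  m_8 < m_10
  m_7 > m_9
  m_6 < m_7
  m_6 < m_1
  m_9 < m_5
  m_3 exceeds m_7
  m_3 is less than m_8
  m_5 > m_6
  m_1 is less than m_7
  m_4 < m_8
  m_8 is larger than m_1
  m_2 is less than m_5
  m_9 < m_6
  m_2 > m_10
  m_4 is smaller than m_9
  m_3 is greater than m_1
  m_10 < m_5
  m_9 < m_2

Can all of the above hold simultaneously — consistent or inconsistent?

consistent

Every relation is compatible with m_4 < m_9 < m_6 < m_1 < m_7 < m_3 < m_8 < m_10 < m_2 < m_5; the set is consistent.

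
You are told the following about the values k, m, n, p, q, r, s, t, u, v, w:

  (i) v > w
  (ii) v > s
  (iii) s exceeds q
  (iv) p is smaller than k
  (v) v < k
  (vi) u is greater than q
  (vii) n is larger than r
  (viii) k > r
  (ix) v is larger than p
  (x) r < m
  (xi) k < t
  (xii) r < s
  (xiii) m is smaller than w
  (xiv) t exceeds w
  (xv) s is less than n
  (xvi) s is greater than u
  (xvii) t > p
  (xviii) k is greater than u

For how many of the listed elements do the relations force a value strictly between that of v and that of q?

The relations place q below v. An element lies strictly between them when it is forced above q and also forced below v.
Above q: {u, s, n, k, t}. Below v: {r, p, u, m, w, s}.
Intersection: {u, s} — 2.

2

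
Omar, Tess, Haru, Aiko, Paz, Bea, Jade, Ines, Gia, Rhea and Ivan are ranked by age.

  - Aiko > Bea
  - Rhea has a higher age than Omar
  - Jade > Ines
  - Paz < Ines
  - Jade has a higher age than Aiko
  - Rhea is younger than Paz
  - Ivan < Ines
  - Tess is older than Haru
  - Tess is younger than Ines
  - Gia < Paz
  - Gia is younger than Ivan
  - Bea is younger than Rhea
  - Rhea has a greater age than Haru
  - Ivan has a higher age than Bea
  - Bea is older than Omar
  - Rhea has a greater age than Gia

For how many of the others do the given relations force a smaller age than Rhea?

Directly below Rhea: Haru, Gia, Omar, Bea.
Nothing else is reachable below Rhea; 4 in all.

4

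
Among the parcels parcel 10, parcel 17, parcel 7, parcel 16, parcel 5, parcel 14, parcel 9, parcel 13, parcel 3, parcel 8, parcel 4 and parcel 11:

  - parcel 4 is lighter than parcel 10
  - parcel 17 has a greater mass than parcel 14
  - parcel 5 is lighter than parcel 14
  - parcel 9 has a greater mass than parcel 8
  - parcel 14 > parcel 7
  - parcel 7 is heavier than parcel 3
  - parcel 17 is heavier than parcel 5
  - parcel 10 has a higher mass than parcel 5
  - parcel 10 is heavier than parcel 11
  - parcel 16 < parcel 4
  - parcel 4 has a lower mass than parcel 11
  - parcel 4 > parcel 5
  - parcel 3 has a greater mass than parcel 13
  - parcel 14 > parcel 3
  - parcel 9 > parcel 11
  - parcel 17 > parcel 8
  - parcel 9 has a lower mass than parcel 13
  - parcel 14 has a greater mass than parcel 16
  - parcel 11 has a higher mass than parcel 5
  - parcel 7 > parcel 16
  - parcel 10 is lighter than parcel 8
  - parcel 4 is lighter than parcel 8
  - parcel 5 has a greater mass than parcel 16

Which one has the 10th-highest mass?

Chaining the given pairs: parcel 16 < parcel 5 < parcel 4 < parcel 11 < parcel 10 < parcel 8 < parcel 9 < parcel 13 < parcel 3 < parcel 7 < parcel 14 < parcel 17.
The 10th largest is parcel 4.

parcel 4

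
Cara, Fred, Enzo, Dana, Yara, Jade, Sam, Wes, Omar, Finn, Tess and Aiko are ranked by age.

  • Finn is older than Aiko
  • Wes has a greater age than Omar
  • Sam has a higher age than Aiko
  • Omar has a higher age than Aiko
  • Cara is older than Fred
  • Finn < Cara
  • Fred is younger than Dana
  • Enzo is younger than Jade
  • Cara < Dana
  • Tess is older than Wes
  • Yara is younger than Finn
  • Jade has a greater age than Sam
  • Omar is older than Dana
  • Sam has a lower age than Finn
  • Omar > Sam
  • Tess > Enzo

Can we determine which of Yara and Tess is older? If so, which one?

Yara < Finn and Finn < Cara give Yara < Cara.
Then Cara < Dana extends the chain to Dana.
With Dana < Omar: Yara < Finn < Cara < Dana < Omar.
Then Omar < Wes extends the chain to Wes.
Then Wes < Tess extends the chain to Tess.
So Tess is older.

Tess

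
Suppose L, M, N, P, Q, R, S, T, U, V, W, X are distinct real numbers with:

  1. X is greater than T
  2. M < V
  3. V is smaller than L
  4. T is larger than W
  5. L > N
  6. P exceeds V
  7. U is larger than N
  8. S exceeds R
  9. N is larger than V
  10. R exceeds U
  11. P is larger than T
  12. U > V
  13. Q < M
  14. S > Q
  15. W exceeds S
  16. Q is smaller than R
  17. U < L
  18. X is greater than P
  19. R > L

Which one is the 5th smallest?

The consecutive relations fix a unique order: Q < M < V < N < U < L < R < S < W < T < P < X.
The 5th smallest is U.

U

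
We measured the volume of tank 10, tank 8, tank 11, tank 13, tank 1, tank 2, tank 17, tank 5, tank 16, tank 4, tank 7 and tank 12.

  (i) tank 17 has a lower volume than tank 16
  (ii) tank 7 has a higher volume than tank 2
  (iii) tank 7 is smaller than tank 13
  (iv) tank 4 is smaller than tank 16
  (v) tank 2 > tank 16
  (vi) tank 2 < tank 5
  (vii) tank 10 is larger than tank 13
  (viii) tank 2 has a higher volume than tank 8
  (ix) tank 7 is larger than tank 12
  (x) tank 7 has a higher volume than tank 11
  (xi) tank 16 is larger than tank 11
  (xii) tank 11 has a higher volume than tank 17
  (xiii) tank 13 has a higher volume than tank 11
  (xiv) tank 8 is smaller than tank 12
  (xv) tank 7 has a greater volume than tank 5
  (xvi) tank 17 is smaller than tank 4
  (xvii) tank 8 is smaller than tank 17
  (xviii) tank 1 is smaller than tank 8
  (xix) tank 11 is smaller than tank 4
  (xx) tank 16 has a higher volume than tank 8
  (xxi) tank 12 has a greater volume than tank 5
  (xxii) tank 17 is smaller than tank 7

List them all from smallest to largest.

tank 1 < tank 8 < tank 17 < tank 11 < tank 4 < tank 16 < tank 2 < tank 5 < tank 12 < tank 7 < tank 13 < tank 10

Each adjacent pair is fixed by a given relation: tank 1 < tank 8; tank 8 < tank 17; tank 17 < tank 11; tank 11 < tank 4; tank 4 < tank 16; tank 16 < tank 2; tank 2 < tank 5; tank 5 < tank 12; tank 12 < tank 7; tank 7 < tank 13; tank 13 < tank 10. Chaining them end to end gives the full order.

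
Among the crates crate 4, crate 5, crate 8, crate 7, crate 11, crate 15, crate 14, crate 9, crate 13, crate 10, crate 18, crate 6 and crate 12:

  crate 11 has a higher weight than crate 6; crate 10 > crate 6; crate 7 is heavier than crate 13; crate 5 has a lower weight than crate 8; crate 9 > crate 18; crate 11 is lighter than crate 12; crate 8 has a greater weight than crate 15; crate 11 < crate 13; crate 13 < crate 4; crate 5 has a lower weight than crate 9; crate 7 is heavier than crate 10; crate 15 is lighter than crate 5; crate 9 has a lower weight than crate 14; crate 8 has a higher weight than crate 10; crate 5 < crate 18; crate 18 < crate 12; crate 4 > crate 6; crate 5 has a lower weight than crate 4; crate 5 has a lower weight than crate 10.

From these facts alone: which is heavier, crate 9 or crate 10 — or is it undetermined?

Following every chain through crate 10: above crate 10 we get crate 8, crate 7; below crate 10 we get crate 6, crate 15, crate 5.
crate 9 is not reached, and no chain runs the other way from crate 9 to crate 10.
So the given relations leave the order of crate 10 and crate 9 undetermined.

undetermined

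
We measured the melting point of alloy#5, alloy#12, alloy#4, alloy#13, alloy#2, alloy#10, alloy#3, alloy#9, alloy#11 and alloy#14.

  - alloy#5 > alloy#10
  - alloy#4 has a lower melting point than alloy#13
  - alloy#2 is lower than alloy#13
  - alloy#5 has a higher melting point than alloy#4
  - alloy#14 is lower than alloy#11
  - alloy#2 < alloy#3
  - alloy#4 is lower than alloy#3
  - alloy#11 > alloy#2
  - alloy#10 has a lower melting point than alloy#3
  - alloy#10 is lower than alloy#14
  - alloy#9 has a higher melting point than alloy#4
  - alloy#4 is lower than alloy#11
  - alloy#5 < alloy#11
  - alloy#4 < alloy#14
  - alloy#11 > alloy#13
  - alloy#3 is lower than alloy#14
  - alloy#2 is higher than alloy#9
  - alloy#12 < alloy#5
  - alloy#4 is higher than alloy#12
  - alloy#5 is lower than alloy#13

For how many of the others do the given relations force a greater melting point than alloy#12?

The elements the relations force above alloy#12 are alloy#4, alloy#5, alloy#9, alloy#2, alloy#13, alloy#3, alloy#14, alloy#11 — no chain reaches any other.
That is 8.

8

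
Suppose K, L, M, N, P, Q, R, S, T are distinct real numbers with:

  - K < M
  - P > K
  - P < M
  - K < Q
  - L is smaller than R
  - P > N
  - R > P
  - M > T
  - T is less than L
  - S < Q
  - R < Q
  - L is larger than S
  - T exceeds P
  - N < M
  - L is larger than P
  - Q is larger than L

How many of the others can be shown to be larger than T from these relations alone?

4

The elements the relations force above T are L, R, Q, M — no chain reaches any other.
That is 4.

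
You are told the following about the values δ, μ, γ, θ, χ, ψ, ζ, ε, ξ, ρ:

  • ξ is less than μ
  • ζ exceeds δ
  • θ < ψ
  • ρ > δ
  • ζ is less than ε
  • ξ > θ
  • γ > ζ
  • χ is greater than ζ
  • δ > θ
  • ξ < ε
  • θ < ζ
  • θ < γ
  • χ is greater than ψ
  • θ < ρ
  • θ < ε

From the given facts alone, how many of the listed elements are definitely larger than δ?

From δ the given relations immediately reach ζ, ρ.
From those, γ, χ, ε — 5 in total.
No other element is forced above δ by the given relations, so the count is 5.

5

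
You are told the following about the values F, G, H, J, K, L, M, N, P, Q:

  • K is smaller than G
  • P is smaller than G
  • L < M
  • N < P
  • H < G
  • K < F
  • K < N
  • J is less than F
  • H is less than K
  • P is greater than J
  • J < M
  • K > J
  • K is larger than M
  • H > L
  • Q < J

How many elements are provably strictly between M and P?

The relations place M below P. An element lies strictly between them when it is forced above M and also forced below P.
Above M: {K, F, N, G}. Below P: {Q, L, J, H, K, N}.
Intersection: {K, N} — 2.

2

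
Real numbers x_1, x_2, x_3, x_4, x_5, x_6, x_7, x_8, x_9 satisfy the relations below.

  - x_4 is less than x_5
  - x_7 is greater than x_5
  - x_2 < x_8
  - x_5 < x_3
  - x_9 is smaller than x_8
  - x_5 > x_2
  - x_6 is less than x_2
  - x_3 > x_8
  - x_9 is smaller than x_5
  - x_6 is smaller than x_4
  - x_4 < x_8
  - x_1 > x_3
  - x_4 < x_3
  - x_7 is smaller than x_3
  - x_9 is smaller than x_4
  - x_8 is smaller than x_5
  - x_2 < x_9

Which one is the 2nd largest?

Chaining the given pairs: x_6 < x_2 < x_9 < x_4 < x_8 < x_5 < x_7 < x_3 < x_1.
Counting 2 from the largest end gives x_3.

x_3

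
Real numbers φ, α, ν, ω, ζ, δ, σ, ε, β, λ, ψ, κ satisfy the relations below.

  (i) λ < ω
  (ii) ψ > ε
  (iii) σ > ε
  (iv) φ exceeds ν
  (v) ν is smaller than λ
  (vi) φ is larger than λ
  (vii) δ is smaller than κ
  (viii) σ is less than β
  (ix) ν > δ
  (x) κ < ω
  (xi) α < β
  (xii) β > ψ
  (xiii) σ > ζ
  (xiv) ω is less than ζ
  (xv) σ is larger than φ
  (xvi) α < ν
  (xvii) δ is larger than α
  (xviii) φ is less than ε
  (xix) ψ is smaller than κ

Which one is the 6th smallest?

ε

Chaining the given pairs: α < δ < ν < λ < φ < ε < ψ < κ < ω < ζ < σ < β.
Counting 6 from the smallest end gives ε.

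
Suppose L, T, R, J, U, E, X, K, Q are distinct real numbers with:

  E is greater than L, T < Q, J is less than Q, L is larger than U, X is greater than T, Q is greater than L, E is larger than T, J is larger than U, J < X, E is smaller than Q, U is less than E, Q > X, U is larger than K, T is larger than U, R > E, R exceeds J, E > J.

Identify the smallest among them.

K

Chaining upward from K: directly above it, U; then T, J, L, E; then X, Q, R.
That covers every other element, and nothing is given below K, so K is the smallest.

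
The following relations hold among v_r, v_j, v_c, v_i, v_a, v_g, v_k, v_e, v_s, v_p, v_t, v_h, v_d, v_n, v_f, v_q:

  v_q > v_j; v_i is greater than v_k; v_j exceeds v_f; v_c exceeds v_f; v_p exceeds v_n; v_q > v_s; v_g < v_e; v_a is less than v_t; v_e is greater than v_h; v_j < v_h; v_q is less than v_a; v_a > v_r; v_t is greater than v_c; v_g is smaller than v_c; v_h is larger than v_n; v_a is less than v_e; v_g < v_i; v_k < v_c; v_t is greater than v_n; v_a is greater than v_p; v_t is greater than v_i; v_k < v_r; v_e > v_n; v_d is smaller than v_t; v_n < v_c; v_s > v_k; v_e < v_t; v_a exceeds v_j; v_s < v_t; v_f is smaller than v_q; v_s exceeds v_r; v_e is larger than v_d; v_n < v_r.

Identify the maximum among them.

v_t

Chaining downward from v_t: directly below it, v_n, v_s, v_d, v_a, v_e, v_c, v_i; then v_g, v_f, v_j, v_k, v_r, v_p, v_h, v_q.
That covers every other element, and nothing is given above v_t, so v_t is the maximum.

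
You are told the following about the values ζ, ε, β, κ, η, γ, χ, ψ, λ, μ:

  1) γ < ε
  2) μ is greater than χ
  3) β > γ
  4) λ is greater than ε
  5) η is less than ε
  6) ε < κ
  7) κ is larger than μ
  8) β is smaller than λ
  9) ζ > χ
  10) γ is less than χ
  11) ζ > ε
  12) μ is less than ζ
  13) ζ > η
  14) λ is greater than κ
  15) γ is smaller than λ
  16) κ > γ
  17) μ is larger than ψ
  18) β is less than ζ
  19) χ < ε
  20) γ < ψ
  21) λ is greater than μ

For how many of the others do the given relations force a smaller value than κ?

From κ the given relations immediately reach γ, ε, μ.
From those, ψ, χ, η — 6 in total.
No other element is forced below κ by the given relations, so the count is 6.

6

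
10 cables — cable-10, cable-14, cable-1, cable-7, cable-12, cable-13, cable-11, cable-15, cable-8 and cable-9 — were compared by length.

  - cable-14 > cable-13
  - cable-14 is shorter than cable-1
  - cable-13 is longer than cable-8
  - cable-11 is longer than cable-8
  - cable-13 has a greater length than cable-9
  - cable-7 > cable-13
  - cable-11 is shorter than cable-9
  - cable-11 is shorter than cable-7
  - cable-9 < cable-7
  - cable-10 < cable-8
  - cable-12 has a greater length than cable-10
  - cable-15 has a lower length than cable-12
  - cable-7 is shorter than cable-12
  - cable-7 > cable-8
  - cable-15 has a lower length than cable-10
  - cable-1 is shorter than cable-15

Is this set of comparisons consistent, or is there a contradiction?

Chaining the given relations yields cable-14 < cable-1 < cable-15 < cable-10 < cable-8 < cable-11 < cable-9 < cable-13, so cable-14 < cable-13. But one relation states cable-13 < cable-14. These cannot both hold.

inconsistent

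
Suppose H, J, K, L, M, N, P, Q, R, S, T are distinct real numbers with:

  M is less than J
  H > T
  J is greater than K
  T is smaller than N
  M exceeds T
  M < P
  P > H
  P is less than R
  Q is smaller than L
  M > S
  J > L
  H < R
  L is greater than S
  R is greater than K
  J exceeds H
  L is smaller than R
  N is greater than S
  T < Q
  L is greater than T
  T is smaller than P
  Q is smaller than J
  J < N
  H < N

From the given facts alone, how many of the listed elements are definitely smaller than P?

From P the given relations immediately reach T, H, M.
From those, S — 4 in total.
Nothing else is reachable below P; 4 in all.

4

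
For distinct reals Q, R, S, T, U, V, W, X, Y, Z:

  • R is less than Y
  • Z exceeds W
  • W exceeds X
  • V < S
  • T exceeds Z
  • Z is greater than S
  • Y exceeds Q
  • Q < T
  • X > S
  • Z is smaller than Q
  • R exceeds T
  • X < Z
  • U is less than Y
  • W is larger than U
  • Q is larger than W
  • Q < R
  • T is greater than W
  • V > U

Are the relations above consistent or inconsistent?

Every relation is compatible with U < V < S < X < W < Z < Q < T < R < Y; the set is consistent.

consistent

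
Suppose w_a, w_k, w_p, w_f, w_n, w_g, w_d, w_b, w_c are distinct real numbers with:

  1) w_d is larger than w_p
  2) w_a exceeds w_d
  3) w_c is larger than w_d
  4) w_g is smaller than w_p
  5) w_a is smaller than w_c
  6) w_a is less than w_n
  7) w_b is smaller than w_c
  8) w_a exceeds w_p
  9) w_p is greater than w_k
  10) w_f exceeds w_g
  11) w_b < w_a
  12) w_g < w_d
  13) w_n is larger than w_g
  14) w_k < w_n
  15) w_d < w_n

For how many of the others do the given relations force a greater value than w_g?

6

Directly above w_g: w_f, w_p, w_d, w_n.
One step further: w_a, w_c (6 so far).
No other element is forced above w_g by the given relations, so the count is 6.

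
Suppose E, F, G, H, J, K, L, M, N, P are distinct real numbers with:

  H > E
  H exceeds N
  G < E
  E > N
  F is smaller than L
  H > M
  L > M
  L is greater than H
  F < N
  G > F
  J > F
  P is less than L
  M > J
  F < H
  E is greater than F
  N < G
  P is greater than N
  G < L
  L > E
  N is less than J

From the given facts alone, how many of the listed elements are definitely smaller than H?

6

From H the given relations immediately reach F, N, M, E.
From those, J, G — 6 in total.
Nothing else is reachable below H; 6 in all.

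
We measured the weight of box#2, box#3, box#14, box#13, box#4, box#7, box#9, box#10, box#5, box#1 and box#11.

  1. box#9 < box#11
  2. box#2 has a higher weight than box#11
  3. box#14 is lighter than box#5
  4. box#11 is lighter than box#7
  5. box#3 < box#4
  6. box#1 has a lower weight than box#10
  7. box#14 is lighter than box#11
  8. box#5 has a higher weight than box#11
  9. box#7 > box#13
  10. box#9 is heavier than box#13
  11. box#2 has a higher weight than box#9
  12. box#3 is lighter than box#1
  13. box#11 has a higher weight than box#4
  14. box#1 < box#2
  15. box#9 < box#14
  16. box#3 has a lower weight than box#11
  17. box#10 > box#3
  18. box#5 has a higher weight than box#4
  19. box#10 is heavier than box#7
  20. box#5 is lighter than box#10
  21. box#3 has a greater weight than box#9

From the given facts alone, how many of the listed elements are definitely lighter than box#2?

7

Directly below box#2: box#9, box#11, box#1.
One step further: box#13, box#3, box#4, box#14 (7 so far).
No other element is forced below box#2 by the given relations, so the count is 7.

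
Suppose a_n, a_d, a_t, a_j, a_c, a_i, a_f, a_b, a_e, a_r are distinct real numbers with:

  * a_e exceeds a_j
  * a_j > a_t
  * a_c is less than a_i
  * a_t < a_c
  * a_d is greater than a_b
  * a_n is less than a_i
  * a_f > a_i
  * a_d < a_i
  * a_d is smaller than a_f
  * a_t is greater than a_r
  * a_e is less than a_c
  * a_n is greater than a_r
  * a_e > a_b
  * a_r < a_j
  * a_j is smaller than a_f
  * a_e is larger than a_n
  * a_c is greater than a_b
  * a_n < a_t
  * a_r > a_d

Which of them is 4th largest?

Piecing the relations together gives one ordering: a_b < a_d < a_r < a_n < a_t < a_j < a_e < a_c < a_i < a_f.
The 4th largest is a_e.

a_e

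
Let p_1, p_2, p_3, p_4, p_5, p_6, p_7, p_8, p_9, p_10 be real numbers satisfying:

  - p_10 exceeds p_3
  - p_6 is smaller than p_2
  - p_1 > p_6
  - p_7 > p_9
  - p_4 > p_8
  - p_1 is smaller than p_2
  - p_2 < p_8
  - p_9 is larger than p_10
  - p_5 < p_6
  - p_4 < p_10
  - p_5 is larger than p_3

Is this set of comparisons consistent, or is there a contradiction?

consistent

Every relation is compatible with p_3 < p_5 < p_6 < p_1 < p_2 < p_8 < p_4 < p_10 < p_9 < p_7; the set is consistent.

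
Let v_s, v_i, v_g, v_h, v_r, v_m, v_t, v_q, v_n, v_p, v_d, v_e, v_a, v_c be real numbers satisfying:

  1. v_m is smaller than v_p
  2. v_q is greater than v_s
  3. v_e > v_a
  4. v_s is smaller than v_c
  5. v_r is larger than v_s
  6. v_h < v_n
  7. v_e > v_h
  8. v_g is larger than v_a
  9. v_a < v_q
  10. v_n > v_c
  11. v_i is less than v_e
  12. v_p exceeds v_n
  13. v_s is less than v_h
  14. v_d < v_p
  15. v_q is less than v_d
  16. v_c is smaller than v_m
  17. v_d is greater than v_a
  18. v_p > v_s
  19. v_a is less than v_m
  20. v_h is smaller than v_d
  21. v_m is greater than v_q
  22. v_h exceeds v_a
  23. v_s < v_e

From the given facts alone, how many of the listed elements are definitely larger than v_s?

Directly above v_s: v_h, v_c, v_q, v_r, v_p, v_e.
One step further: v_d, v_m, v_n (9 so far).
Nothing else is reachable above v_s; 9 in all.

9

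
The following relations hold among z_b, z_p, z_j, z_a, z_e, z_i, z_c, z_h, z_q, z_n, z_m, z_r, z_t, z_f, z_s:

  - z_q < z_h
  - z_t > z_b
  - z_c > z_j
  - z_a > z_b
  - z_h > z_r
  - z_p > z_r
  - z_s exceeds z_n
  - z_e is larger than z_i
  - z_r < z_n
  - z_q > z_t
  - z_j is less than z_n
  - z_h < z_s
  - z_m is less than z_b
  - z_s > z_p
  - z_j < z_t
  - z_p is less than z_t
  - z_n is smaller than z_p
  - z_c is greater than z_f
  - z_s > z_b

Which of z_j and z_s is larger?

z_s

z_j < z_n and z_n < z_p give z_j < z_p.
Then z_p < z_t extends the chain to z_t.
With z_t < z_q: z_j < z_n < z_p < z_t < z_q.
Then z_q < z_h extends the chain to z_h.
Then z_h < z_s extends the chain to z_s.
So z_j < z_s; z_s is the larger of the two.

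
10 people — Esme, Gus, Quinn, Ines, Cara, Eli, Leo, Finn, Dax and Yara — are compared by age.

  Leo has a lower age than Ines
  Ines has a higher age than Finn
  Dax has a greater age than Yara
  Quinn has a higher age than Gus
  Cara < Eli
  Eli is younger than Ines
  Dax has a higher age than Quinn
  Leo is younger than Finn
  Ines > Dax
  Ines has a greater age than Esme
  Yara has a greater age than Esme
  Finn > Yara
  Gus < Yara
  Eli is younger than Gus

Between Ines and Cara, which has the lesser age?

Chaining the given relations: Cara < Eli < Gus < Yara < Finn < Ines.
So Cara < Ines; Cara is the younger of the two.

Cara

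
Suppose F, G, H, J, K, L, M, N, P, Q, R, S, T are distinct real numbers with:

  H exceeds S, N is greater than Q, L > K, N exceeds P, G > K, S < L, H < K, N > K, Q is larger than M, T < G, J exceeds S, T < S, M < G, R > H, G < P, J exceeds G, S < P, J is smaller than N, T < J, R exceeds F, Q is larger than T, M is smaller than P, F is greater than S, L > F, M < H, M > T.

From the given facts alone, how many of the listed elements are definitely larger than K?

The elements the relations force above K are G, J, P, L, N — no chain reaches any other.
That is 5.

5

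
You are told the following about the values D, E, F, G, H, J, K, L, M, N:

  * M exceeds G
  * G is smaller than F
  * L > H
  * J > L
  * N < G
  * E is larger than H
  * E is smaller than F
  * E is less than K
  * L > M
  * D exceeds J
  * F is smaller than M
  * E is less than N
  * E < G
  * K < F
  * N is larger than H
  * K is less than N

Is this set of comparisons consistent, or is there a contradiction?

Every relation is compatible with H < E < K < N < G < F < M < L < J < D; the set is consistent.

consistent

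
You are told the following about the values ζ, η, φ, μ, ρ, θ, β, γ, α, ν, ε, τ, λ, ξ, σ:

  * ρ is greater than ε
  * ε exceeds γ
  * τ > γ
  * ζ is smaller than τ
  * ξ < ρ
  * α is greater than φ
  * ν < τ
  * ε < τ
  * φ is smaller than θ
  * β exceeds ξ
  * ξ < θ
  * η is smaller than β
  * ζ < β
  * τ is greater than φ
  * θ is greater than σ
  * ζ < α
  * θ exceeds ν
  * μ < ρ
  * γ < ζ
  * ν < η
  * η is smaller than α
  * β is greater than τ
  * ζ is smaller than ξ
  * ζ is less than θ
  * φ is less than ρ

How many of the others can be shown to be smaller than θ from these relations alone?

6

The elements the relations force below θ are σ, ν, γ, ζ, ξ, φ — no chain reaches any other.
That is 6.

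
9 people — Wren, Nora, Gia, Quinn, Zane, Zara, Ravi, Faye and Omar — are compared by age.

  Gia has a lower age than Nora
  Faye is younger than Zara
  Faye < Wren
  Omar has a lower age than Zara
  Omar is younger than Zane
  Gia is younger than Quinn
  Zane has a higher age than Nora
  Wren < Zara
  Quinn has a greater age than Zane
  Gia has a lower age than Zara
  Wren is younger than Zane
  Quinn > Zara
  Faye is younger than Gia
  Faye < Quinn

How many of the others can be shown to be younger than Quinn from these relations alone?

The elements the relations force below Quinn are Faye, Gia, Nora, Wren, Omar, Zara, Zane — no chain reaches any other.
That is 7.

7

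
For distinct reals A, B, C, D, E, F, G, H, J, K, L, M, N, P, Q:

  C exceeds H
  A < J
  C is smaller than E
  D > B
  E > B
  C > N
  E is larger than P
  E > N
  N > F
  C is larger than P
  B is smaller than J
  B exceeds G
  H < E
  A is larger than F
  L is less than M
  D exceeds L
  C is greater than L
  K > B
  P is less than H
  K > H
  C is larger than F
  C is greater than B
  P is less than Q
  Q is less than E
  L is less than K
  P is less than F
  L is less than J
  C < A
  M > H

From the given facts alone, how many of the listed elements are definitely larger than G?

From G the given relations immediately reach B.
From those, K, C, D, E, J — 6 in total.
From those, A — 7 in total.
No other element is forced above G by the given relations, so the count is 7.

7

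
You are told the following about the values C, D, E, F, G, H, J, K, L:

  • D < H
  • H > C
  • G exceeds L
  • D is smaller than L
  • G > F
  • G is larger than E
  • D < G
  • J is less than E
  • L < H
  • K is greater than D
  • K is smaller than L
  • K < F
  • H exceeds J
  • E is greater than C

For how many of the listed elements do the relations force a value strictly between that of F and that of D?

The relations place D below F. An element lies strictly between them when it is forced above D and also forced below F.
Above D: {K, L, H, G}. Below F: {K}.
Intersection: {K} — 1.

1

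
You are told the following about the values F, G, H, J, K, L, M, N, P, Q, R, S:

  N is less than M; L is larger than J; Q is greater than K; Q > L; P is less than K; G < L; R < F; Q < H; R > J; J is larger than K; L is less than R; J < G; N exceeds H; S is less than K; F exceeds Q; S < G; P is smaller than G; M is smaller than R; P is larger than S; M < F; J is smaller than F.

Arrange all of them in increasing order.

Each adjacent pair is fixed by a given relation: S < P; P < K; K < J; J < G; G < L; L < Q; Q < H; H < N; N < M; M < R; R < F. Chaining them end to end gives the full order.

S < P < K < J < G < L < Q < H < N < M < R < F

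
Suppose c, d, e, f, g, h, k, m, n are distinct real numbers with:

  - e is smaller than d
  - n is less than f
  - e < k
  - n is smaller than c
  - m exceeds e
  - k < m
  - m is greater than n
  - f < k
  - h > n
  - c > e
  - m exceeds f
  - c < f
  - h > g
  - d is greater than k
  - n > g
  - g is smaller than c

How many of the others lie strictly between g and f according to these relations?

2

The relations place g below f. An element lies strictly between them when it is forced above g and also forced below f.
Above g: {n, h, c, k, d, m}. Below f: {e, n, c}.
Intersection: {n, c} — 2.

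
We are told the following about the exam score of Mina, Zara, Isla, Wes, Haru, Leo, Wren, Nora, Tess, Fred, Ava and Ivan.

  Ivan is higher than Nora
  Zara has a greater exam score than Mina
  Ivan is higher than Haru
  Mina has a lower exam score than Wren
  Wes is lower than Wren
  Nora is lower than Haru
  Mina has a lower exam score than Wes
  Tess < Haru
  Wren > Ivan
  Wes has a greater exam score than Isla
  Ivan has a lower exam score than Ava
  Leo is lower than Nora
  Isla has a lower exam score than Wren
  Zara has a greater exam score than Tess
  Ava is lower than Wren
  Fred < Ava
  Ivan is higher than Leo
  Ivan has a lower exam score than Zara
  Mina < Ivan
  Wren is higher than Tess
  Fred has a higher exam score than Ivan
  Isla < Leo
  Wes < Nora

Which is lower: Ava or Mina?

Link the given pairs in sequence: Mina < Wes; Wes < Nora; Nora < Haru; Haru < Ivan; Ivan < Fred; Fred < Ava.
Together: Mina < Wes < Nora < Haru < Ivan < Fred < Ava.
So Mina < Ava; Mina is the lower of the two.

Mina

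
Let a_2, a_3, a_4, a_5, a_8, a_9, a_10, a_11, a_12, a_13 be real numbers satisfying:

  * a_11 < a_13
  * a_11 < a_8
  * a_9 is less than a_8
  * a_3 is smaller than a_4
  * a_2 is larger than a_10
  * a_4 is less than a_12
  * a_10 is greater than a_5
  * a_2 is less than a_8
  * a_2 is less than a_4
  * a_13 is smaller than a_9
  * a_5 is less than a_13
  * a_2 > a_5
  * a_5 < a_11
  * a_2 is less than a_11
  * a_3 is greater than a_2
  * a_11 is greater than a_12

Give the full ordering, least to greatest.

Each adjacent pair is fixed by a given relation: a_5 < a_10; a_10 < a_2; a_2 < a_3; a_3 < a_4; a_4 < a_12; a_12 < a_11; a_11 < a_13; a_13 < a_9; a_9 < a_8. Chaining them end to end gives the full order.

a_5 < a_10 < a_2 < a_3 < a_4 < a_12 < a_11 < a_13 < a_9 < a_8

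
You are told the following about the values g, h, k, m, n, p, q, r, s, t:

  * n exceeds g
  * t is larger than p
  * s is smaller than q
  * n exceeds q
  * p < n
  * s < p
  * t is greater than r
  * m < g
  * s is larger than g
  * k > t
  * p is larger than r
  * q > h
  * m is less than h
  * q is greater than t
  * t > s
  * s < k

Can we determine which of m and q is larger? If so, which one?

m < g and g < s give m < s.
Then s < p extends the chain to p.
Then p < t extends the chain to t.
Then t < q extends the chain to q.
So q is larger.

q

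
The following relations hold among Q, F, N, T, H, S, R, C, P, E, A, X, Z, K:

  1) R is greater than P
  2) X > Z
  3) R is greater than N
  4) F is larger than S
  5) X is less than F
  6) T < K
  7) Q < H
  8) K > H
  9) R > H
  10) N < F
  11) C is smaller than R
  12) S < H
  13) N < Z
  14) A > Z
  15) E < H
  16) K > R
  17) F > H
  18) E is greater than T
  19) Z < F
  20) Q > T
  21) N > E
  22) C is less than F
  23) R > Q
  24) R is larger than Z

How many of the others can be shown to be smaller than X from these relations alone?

4

From X the given relations immediately reach Z.
From those, N — 2 in total.
From those, E — 3 in total.
From those, T — 4 in total.
Nothing else is reachable below X; 4 in all.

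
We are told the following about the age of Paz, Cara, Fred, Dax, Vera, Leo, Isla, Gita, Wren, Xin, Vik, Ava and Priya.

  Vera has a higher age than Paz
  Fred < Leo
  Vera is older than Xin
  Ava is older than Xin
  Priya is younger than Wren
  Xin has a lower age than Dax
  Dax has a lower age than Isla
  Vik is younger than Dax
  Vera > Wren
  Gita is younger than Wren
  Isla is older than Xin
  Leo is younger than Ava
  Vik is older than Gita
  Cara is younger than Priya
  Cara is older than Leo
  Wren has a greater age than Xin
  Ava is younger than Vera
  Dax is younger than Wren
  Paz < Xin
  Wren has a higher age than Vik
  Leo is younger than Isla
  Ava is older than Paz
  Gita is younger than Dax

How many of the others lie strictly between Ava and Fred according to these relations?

1

Chaining upward from Fred reaches: Leo, Cara, Priya, Wren, Isla, Vera.
Chaining downward from Ava reaches: Paz, Xin, Leo.
Strictly between Fred and Ava are those in both lists: Leo — 1 element.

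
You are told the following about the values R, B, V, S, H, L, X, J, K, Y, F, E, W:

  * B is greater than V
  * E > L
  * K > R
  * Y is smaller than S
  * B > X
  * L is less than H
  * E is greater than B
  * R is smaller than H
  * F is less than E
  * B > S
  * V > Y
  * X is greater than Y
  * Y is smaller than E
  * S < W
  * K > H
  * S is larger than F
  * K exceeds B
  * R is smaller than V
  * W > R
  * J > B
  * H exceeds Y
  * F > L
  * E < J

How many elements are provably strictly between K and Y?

The relations place Y below K. An element lies strictly between them when it is forced above Y and also forced below K.
Above Y: {V, S, X, W, H, B, E, J}. Below K: {R, L, F, V, S, X, H, B}.
Intersection: {V, S, X, H, B} — 5.

5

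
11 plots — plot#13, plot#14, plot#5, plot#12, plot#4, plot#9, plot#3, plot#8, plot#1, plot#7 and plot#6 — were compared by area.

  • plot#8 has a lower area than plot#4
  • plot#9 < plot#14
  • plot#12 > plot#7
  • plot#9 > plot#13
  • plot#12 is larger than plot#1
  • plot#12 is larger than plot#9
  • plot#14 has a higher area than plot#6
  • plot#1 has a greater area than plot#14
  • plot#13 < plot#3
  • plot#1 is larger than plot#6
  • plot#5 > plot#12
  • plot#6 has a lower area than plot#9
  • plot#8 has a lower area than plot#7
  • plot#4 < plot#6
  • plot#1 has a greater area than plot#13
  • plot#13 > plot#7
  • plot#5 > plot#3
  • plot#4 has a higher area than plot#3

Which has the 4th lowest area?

The consecutive relations fix a unique order: plot#8 < plot#7 < plot#13 < plot#3 < plot#4 < plot#6 < plot#9 < plot#14 < plot#1 < plot#12 < plot#5.
The 4th smallest is plot#3.

plot#3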